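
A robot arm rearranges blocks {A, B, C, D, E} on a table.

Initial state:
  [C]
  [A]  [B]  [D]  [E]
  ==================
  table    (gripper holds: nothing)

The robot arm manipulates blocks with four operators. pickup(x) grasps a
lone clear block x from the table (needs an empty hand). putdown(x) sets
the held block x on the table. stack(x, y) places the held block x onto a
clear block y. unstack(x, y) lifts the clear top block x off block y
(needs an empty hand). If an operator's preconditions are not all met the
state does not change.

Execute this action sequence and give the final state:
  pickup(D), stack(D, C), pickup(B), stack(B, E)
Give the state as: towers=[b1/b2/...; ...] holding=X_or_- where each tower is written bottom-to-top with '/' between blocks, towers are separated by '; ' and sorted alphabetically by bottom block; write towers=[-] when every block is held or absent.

step 1 (pickup(D)): towers=[A/C; B; E] holding=D
step 2 (stack(D, C)): towers=[A/C/D; B; E] holding=-
step 3 (pickup(B)): towers=[A/C/D; E] holding=B
step 4 (stack(B, E)): towers=[A/C/D; E/B] holding=-

towers=[A/C/D; E/B] holding=-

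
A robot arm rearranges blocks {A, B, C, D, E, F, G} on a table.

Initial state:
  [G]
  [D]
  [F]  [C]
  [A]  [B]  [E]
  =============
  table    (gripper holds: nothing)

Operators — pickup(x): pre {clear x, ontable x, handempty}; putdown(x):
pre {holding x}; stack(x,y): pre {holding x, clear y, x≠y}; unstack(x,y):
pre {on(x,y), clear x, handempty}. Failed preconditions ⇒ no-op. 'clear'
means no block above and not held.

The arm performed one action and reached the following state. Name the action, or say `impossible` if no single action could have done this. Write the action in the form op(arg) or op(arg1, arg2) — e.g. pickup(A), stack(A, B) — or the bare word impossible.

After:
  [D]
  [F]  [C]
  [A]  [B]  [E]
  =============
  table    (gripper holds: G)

target: towers=[A/F/D; B/C; E] holding=G
     unstack(G, D) → towers=[A/F/D; B/C; E] holding=G  ← match
         pickup(E) → towers=[A/F/D/G; B/C] holding=E
     unstack(C, B) → towers=[A/F/D/G; B; E] holding=C

unstack(G, D)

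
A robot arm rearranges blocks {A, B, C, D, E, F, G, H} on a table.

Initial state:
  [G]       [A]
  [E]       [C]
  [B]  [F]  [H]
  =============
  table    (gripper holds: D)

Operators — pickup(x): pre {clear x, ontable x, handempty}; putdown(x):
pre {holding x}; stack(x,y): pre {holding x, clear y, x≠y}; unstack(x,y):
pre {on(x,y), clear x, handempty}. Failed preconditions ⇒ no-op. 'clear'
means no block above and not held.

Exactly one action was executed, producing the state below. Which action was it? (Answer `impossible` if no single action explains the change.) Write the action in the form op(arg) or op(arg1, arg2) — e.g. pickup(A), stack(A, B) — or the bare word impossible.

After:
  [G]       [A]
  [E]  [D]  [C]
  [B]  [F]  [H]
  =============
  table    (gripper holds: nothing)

target: towers=[B/E/G; F/D; H/C/A] holding=-
        putdown(D) → towers=[B/E/G; D; F; H/C/A] holding=-
       stack(D, G) → towers=[B/E/G/D; F; H/C/A] holding=-
       stack(D, A) → towers=[B/E/G; F; H/C/A/D] holding=-
       stack(D, F) → towers=[B/E/G; F/D; H/C/A] holding=-  ← match

stack(D, F)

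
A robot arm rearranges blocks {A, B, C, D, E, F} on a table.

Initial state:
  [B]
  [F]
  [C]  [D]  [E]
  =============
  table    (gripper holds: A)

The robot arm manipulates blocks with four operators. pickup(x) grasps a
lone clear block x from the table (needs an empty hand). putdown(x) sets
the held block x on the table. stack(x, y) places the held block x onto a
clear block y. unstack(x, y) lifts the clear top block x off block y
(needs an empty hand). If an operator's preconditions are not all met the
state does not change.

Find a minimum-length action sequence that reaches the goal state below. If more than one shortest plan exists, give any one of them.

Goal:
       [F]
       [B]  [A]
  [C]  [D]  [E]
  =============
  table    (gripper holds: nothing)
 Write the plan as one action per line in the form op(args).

stack(A, E)
unstack(B, F)
stack(B, D)
unstack(F, C)
stack(F, B)

step 1 (stack(A, E)): towers=[C/F/B; D; E/A] holding=-
step 2 (unstack(B, F)): towers=[C/F; D; E/A] holding=B
step 3 (stack(B, D)): towers=[C/F; D/B; E/A] holding=-
step 4 (unstack(F, C)): towers=[C; D/B; E/A] holding=F
step 5 (stack(F, B)): towers=[C; D/B/F; E/A] holding=-
goal check: towers=[C; D/B/F; E/A] holding=- — reached (length 5, optimal by BFS)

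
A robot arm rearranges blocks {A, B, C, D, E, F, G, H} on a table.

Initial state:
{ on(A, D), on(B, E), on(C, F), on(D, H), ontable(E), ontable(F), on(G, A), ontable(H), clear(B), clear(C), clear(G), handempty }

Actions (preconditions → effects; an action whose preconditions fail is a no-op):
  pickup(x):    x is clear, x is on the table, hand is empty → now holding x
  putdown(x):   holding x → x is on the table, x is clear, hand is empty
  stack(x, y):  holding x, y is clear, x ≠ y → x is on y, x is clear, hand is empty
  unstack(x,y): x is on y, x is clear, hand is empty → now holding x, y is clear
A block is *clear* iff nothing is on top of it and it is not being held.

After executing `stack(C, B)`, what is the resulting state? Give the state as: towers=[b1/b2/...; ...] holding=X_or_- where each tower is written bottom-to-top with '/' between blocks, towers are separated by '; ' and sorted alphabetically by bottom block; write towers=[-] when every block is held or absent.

towers=[E/B; F/C; H/D/A/G] holding=-

before: towers=[E/B; F/C; H/D/A/G] holding=-
pre[stack(C, B)]: holding(C) ✗, clear(B) ✓, C≠B ✓
holding(C) unmet → stack(C, B) is a no-op
after:  towers=[E/B; F/C; H/D/A/G] holding=-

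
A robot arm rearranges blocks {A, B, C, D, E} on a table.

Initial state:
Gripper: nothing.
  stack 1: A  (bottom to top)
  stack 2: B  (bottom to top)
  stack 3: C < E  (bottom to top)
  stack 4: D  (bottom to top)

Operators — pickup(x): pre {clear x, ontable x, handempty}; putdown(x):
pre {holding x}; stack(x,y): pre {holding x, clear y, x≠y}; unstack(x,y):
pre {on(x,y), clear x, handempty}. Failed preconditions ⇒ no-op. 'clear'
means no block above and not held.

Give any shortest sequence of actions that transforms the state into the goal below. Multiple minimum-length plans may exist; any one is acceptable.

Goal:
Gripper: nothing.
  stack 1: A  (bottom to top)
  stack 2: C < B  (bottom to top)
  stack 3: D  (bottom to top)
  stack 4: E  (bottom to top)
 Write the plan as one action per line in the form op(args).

unstack(E, C)
putdown(E)
pickup(B)
stack(B, C)

step 1 (unstack(E, C)): towers=[A; B; C; D] holding=E
step 2 (putdown(E)): towers=[A; B; C; D; E] holding=-
step 3 (pickup(B)): towers=[A; C; D; E] holding=B
step 4 (stack(B, C)): towers=[A; C/B; D; E] holding=-
goal check: towers=[A; C/B; D; E] holding=- — reached (length 4, optimal by BFS)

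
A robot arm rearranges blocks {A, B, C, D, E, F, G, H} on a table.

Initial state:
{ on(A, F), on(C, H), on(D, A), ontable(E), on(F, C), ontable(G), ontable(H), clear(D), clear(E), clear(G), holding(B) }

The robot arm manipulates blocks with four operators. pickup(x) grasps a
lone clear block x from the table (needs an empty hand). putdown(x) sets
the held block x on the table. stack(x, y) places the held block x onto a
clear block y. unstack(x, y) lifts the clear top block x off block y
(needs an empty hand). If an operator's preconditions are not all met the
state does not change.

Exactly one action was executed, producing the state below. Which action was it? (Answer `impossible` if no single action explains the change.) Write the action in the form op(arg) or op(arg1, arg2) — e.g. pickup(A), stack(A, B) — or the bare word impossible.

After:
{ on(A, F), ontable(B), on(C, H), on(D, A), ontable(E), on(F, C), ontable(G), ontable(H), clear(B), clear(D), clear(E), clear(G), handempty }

putdown(B)

target: towers=[B; E; G; H/C/F/A/D] holding=-
        putdown(B) → towers=[B; E; G; H/C/F/A/D] holding=-  ← match
       stack(B, G) → towers=[E; G/B; H/C/F/A/D] holding=-
       stack(B, E) → towers=[E/B; G; H/C/F/A/D] holding=-
       stack(B, D) → towers=[E; G; H/C/F/A/D/B] holding=-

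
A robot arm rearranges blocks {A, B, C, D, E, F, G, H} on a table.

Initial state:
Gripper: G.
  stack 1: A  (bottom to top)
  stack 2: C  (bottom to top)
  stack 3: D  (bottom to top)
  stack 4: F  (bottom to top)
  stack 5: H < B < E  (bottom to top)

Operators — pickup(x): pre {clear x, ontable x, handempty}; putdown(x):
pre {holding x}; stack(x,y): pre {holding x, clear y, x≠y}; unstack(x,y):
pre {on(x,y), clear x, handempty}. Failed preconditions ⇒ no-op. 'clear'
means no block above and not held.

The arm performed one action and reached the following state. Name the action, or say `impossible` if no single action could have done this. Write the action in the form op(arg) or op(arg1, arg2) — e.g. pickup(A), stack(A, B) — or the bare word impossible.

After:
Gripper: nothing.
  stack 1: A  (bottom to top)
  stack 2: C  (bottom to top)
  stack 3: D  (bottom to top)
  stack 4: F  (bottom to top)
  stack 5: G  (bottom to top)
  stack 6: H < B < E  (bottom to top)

target: towers=[A; C; D; F; G; H/B/E] holding=-
        putdown(G) → towers=[A; C; D; F; G; H/B/E] holding=-  ← match
       stack(G, A) → towers=[A/G; C; D; F; H/B/E] holding=-
       stack(G, E) → towers=[A; C; D; F; H/B/E/G] holding=-
       stack(G, F) → towers=[A; C; D; F/G; H/B/E] holding=-
       stack(G, D) → towers=[A; C; D/G; F; H/B/E] holding=-
       stack(G, C) → towers=[A; C/G; D; F; H/B/E] holding=-

putdown(G)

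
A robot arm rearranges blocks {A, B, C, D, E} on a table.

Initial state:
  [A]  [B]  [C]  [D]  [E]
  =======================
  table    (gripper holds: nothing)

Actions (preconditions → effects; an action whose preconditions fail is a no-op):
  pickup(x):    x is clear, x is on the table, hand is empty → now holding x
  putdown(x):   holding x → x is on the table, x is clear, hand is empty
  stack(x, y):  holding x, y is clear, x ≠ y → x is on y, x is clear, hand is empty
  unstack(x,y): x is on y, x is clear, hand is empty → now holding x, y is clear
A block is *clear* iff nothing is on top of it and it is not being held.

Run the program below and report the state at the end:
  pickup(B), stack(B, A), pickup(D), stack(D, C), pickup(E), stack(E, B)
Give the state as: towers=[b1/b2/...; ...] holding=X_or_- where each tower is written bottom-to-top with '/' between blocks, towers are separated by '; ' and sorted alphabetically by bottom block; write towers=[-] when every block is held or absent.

step 1 (pickup(B)): towers=[A; C; D; E] holding=B
step 2 (stack(B, A)): towers=[A/B; C; D; E] holding=-
step 3 (pickup(D)): towers=[A/B; C; E] holding=D
step 4 (stack(D, C)): towers=[A/B; C/D; E] holding=-
step 5 (pickup(E)): towers=[A/B; C/D] holding=E
step 6 (stack(E, B)): towers=[A/B/E; C/D] holding=-

towers=[A/B/E; C/D] holding=-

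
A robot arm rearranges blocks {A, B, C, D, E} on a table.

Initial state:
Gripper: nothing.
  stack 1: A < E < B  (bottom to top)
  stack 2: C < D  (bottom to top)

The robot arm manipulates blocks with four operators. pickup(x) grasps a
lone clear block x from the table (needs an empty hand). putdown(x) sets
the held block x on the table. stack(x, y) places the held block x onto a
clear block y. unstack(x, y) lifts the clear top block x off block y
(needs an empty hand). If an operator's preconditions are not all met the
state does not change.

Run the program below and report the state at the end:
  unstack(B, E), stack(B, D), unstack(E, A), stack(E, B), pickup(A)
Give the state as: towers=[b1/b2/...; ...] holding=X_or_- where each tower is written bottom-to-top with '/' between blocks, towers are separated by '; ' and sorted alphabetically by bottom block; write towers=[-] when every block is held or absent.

step 1 (unstack(B, E)): towers=[A/E; C/D] holding=B
step 2 (stack(B, D)): towers=[A/E; C/D/B] holding=-
step 3 (unstack(E, A)): towers=[A; C/D/B] holding=E
step 4 (stack(E, B)): towers=[A; C/D/B/E] holding=-
step 5 (pickup(A)): towers=[C/D/B/E] holding=A

towers=[C/D/B/E] holding=A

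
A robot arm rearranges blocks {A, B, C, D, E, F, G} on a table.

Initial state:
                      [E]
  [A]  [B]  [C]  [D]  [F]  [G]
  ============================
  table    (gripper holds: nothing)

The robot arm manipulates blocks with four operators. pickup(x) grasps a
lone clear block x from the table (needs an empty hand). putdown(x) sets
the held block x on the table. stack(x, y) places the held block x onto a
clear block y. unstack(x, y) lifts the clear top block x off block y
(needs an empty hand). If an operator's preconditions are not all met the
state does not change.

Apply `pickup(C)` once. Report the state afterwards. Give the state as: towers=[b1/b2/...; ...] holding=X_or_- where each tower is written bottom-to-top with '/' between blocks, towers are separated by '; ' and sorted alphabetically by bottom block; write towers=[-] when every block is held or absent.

towers=[A; B; D; F/E; G] holding=C

before: towers=[A; B; C; D; F/E; G] holding=-
pre[pickup(C)]: clear(C) ok, ontable(C) ok, handempty ok
all met → apply pickup(C)
after:  towers=[A; B; D; F/E; G] holding=C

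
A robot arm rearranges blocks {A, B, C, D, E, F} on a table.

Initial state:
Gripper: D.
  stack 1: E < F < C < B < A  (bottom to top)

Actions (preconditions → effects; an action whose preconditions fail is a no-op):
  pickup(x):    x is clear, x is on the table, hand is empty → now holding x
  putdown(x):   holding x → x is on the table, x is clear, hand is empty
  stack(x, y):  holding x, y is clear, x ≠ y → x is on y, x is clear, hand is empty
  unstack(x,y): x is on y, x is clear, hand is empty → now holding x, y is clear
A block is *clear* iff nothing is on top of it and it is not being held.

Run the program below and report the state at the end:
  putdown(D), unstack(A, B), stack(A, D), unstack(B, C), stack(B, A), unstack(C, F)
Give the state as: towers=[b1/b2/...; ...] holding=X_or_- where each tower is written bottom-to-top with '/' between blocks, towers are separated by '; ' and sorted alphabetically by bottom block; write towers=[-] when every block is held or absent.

step 1 (putdown(D)): towers=[D; E/F/C/B/A] holding=-
step 2 (unstack(A, B)): towers=[D; E/F/C/B] holding=A
step 3 (stack(A, D)): towers=[D/A; E/F/C/B] holding=-
step 4 (unstack(B, C)): towers=[D/A; E/F/C] holding=B
step 5 (stack(B, A)): towers=[D/A/B; E/F/C] holding=-
step 6 (unstack(C, F)): towers=[D/A/B; E/F] holding=C

towers=[D/A/B; E/F] holding=C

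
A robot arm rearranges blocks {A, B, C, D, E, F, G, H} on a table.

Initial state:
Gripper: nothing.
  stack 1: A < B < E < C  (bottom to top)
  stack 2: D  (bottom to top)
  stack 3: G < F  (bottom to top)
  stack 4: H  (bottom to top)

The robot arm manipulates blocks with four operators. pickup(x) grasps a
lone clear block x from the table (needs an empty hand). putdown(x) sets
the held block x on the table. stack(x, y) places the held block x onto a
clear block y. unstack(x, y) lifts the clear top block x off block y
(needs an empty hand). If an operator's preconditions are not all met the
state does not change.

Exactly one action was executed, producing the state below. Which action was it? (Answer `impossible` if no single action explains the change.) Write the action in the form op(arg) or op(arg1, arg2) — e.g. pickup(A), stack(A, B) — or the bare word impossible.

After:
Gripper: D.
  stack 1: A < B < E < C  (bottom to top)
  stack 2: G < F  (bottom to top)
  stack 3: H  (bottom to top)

pickup(D)

target: towers=[A/B/E/C; G/F; H] holding=D
         pickup(H) → towers=[A/B/E/C; D; G/F] holding=H
     unstack(F, G) → towers=[A/B/E/C; D; G; H] holding=F
         pickup(D) → towers=[A/B/E/C; G/F; H] holding=D  ← match
     unstack(C, E) → towers=[A/B/E; D; G/F; H] holding=C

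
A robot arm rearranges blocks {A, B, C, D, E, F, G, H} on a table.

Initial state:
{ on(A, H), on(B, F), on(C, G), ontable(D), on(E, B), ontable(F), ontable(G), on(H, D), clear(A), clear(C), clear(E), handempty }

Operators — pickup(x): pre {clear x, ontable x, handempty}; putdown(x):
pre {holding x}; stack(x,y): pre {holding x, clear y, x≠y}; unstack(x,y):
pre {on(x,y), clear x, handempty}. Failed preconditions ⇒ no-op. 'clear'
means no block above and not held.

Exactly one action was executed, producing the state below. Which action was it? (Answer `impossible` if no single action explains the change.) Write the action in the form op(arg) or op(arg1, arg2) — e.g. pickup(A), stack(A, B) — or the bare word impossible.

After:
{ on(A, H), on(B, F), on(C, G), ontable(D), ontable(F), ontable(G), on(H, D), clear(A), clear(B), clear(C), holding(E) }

unstack(E, B)

target: towers=[D/H/A; F/B; G/C] holding=E
     unstack(A, H) → towers=[D/H; F/B/E; G/C] holding=A
     unstack(E, B) → towers=[D/H/A; F/B; G/C] holding=E  ← match
     unstack(C, G) → towers=[D/H/A; F/B/E; G] holding=C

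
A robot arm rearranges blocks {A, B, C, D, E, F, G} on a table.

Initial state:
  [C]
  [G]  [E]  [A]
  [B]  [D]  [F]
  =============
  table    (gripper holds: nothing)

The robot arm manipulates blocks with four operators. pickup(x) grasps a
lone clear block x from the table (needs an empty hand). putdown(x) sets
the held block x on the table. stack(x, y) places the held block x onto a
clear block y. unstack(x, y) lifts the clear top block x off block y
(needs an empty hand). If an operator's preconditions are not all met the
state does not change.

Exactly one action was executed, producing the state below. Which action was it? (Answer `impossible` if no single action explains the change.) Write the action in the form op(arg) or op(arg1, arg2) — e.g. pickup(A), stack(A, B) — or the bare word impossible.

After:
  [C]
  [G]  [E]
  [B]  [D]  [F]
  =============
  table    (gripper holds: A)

unstack(A, F)

target: towers=[B/G/C; D/E; F] holding=A
     unstack(A, F) → towers=[B/G/C; D/E; F] holding=A  ← match
     unstack(E, D) → towers=[B/G/C; D; F/A] holding=E
     unstack(C, G) → towers=[B/G; D/E; F/A] holding=C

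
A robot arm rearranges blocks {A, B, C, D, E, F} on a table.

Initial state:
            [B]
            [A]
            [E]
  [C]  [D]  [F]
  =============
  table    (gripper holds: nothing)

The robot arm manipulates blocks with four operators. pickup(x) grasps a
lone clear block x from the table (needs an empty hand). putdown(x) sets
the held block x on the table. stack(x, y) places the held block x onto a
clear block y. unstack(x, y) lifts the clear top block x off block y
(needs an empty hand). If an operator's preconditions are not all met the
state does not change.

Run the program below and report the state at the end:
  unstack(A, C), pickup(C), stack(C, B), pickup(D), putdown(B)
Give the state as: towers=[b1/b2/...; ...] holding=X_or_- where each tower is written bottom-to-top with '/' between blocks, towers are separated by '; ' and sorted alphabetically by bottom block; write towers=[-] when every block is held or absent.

towers=[F/E/A/B/C] holding=D

step 1 (unstack(A, C)) [no-op]: towers=[C; D; F/E/A/B] holding=-
step 2 (pickup(C)): towers=[D; F/E/A/B] holding=C
step 3 (stack(C, B)): towers=[D; F/E/A/B/C] holding=-
step 4 (pickup(D)): towers=[F/E/A/B/C] holding=D
step 5 (putdown(B)) [no-op]: towers=[F/E/A/B/C] holding=D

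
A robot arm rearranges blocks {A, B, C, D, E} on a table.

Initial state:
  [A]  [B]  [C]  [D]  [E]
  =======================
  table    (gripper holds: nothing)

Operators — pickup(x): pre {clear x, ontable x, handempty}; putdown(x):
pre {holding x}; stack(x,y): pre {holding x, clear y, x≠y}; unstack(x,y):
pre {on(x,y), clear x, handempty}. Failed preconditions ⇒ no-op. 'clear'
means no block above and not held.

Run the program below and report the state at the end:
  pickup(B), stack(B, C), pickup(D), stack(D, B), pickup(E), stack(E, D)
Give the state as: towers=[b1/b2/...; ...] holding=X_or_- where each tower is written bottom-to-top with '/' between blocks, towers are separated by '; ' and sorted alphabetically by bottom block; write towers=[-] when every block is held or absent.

towers=[A; C/B/D/E] holding=-

step 1 (pickup(B)): towers=[A; C; D; E] holding=B
step 2 (stack(B, C)): towers=[A; C/B; D; E] holding=-
step 3 (pickup(D)): towers=[A; C/B; E] holding=D
step 4 (stack(D, B)): towers=[A; C/B/D; E] holding=-
step 5 (pickup(E)): towers=[A; C/B/D] holding=E
step 6 (stack(E, D)): towers=[A; C/B/D/E] holding=-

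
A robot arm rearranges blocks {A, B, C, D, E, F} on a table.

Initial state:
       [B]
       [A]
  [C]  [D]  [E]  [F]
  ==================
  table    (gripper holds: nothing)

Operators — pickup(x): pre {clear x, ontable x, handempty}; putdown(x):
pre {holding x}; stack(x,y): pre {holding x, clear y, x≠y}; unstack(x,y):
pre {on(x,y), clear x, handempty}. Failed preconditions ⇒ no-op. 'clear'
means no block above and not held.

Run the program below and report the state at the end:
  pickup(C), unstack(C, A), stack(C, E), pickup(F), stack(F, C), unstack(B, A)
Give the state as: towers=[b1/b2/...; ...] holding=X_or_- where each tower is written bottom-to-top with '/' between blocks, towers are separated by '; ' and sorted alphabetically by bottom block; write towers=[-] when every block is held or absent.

towers=[D/A; E/C/F] holding=B

step 1 (pickup(C)): towers=[D/A/B; E; F] holding=C
step 2 (unstack(C, A)) [no-op]: towers=[D/A/B; E; F] holding=C
step 3 (stack(C, E)): towers=[D/A/B; E/C; F] holding=-
step 4 (pickup(F)): towers=[D/A/B; E/C] holding=F
step 5 (stack(F, C)): towers=[D/A/B; E/C/F] holding=-
step 6 (unstack(B, A)): towers=[D/A; E/C/F] holding=B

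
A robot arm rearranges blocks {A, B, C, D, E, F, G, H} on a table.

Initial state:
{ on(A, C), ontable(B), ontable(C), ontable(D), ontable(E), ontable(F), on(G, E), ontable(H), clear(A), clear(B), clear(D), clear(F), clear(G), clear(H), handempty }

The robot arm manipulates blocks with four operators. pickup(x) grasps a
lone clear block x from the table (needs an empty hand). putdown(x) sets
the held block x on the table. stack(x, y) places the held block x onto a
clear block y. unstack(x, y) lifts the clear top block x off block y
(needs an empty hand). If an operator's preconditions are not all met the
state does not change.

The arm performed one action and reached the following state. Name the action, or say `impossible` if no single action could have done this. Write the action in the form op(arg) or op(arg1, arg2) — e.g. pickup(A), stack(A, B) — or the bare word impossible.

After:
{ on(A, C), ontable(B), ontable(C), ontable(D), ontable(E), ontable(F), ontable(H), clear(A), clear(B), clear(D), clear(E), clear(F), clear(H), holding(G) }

target: towers=[B; C/A; D; E; F; H] holding=G
     unstack(G, E) → towers=[B; C/A; D; E; F; H] holding=G  ← match
     unstack(A, C) → towers=[B; C; D; E/G; F; H] holding=A
         pickup(H) → towers=[B; C/A; D; E/G; F] holding=H
         pickup(B) → towers=[C/A; D; E/G; F; H] holding=B
         pickup(F) → towers=[B; C/A; D; E/G; H] holding=F
         pickup(D) → towers=[B; C/A; E/G; F; H] holding=D

unstack(G, E)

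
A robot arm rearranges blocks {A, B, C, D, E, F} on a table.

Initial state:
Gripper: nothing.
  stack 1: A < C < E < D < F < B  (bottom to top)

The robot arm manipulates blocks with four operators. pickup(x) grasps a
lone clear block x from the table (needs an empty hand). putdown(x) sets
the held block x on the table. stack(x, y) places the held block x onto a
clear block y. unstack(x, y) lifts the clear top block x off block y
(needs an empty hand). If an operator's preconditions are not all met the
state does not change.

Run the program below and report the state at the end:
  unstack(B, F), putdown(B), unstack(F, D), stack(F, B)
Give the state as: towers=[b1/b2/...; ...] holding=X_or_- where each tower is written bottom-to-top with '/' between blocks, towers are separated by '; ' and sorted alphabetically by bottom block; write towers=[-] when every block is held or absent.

towers=[A/C/E/D; B/F] holding=-

step 1 (unstack(B, F)): towers=[A/C/E/D/F] holding=B
step 2 (putdown(B)): towers=[A/C/E/D/F; B] holding=-
step 3 (unstack(F, D)): towers=[A/C/E/D; B] holding=F
step 4 (stack(F, B)): towers=[A/C/E/D; B/F] holding=-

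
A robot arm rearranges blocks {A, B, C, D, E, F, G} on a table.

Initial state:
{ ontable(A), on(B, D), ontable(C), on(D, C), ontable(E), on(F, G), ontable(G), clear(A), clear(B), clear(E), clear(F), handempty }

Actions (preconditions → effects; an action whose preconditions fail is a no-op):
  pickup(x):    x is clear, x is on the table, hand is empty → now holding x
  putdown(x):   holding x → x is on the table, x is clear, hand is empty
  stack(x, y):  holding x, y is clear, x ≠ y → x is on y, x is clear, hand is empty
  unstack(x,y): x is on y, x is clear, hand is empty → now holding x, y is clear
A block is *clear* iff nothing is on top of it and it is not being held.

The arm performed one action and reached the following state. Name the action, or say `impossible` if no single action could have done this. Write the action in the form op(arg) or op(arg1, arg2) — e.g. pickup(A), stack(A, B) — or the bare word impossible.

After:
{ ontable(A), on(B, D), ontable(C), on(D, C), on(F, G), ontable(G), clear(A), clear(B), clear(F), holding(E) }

target: towers=[A; C/D/B; G/F] holding=E
     unstack(B, D) → towers=[A; C/D; E; G/F] holding=B
     unstack(F, G) → towers=[A; C/D/B; E; G] holding=F
         pickup(A) → towers=[C/D/B; E; G/F] holding=A
         pickup(E) → towers=[A; C/D/B; G/F] holding=E  ← match

pickup(E)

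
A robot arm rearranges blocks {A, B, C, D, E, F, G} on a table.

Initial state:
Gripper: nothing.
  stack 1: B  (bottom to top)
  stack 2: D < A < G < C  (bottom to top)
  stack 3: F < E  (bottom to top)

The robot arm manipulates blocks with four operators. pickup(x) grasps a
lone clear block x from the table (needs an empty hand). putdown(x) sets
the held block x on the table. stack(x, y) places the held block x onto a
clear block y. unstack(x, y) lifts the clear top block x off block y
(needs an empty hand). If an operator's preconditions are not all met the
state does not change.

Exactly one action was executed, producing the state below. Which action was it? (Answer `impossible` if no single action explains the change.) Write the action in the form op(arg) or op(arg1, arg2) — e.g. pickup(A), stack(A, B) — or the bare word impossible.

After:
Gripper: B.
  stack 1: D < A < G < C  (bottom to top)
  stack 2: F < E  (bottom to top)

pickup(B)

target: towers=[D/A/G/C; F/E] holding=B
         pickup(B) → towers=[D/A/G/C; F/E] holding=B  ← match
     unstack(E, F) → towers=[B; D/A/G/C; F] holding=E
     unstack(C, G) → towers=[B; D/A/G; F/E] holding=C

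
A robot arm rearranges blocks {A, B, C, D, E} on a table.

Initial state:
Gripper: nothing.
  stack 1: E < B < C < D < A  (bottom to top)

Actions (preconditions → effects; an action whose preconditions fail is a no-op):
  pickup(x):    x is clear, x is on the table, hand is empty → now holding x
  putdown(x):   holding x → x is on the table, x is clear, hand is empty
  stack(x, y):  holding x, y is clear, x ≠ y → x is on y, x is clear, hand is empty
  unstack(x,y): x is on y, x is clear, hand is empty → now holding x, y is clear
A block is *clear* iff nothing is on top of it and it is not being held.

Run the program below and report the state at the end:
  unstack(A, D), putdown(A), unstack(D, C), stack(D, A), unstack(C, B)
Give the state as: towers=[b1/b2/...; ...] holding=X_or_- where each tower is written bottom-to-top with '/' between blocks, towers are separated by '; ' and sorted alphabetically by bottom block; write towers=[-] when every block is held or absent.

towers=[A/D; E/B] holding=C

step 1 (unstack(A, D)): towers=[E/B/C/D] holding=A
step 2 (putdown(A)): towers=[A; E/B/C/D] holding=-
step 3 (unstack(D, C)): towers=[A; E/B/C] holding=D
step 4 (stack(D, A)): towers=[A/D; E/B/C] holding=-
step 5 (unstack(C, B)): towers=[A/D; E/B] holding=C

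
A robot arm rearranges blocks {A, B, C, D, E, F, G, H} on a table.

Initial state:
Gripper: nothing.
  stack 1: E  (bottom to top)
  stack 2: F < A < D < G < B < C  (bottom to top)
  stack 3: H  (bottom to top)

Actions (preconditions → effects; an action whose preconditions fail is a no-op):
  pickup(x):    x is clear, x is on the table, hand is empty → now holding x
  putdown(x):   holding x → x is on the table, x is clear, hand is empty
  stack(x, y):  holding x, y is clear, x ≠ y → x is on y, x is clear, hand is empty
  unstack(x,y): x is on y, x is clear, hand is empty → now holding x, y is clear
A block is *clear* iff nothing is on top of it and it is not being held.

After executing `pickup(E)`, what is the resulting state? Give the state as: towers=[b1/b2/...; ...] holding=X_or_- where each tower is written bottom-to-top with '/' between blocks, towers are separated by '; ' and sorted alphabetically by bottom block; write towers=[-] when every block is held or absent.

before: towers=[E; F/A/D/G/B/C; H] holding=-
pre[pickup(E)]: clear(E) yes, ontable(E) yes, handempty yes
all met → apply pickup(E)
after:  towers=[F/A/D/G/B/C; H] holding=E

towers=[F/A/D/G/B/C; H] holding=E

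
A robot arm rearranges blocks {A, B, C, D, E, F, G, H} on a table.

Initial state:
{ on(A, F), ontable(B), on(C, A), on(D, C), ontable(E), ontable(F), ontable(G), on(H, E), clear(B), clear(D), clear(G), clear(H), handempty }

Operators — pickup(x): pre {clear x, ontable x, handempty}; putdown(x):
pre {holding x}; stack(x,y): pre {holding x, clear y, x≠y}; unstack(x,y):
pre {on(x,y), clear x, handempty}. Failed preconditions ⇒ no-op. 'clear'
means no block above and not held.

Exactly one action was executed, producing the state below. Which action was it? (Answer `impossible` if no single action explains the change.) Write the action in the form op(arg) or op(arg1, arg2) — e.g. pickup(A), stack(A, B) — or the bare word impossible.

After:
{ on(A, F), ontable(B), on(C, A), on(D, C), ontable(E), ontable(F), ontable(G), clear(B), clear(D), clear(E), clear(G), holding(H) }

target: towers=[B; E; F/A/C/D; G] holding=H
         pickup(G) → towers=[B; E/H; F/A/C/D] holding=G
     unstack(H, E) → towers=[B; E; F/A/C/D; G] holding=H  ← match
         pickup(B) → towers=[E/H; F/A/C/D; G] holding=B
     unstack(D, C) → towers=[B; E/H; F/A/C; G] holding=D

unstack(H, E)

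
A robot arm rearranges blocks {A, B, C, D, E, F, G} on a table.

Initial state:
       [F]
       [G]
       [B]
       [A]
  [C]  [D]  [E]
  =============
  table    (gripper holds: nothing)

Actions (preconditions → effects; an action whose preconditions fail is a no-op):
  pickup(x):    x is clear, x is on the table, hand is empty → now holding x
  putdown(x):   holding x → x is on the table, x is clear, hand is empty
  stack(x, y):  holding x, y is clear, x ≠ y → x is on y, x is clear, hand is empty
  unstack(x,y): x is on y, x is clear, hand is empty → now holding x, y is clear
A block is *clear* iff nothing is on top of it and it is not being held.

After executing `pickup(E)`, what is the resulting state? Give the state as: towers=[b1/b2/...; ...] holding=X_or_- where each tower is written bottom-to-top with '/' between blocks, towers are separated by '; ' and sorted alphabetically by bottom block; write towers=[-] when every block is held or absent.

towers=[C; D/A/B/G/F] holding=E

before: towers=[C; D/A/B/G/F; E] holding=-
pre[pickup(E)]: clear(E) ✓, ontable(E) ✓, handempty ✓
all met → apply pickup(E)
after:  towers=[C; D/A/B/G/F] holding=E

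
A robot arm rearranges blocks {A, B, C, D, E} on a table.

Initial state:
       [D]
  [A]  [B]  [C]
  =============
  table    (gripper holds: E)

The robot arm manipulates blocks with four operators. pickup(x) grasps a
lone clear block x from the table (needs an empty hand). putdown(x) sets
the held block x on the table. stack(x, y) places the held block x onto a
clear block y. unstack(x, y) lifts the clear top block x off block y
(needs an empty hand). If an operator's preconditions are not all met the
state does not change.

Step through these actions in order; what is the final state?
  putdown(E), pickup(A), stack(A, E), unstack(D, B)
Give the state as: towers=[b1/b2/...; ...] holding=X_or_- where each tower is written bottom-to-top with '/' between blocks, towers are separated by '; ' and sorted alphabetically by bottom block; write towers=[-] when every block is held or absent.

step 1 (putdown(E)): towers=[A; B/D; C; E] holding=-
step 2 (pickup(A)): towers=[B/D; C; E] holding=A
step 3 (stack(A, E)): towers=[B/D; C; E/A] holding=-
step 4 (unstack(D, B)): towers=[B; C; E/A] holding=D

towers=[B; C; E/A] holding=D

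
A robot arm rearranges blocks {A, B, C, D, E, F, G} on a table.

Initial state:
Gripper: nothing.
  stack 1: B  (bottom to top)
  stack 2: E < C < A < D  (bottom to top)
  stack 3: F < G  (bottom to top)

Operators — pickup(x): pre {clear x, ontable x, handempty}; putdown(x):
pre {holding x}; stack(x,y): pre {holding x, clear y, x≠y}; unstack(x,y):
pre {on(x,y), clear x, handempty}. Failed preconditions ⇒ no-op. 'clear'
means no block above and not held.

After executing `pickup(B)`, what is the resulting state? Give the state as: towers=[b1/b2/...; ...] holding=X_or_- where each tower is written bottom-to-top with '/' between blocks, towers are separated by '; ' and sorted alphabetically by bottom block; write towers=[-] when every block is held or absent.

towers=[E/C/A/D; F/G] holding=B

before: towers=[B; E/C/A/D; F/G] holding=-
pre[pickup(B)]: clear(B) ok, ontable(B) ok, handempty ok
all met → apply pickup(B)
after:  towers=[E/C/A/D; F/G] holding=B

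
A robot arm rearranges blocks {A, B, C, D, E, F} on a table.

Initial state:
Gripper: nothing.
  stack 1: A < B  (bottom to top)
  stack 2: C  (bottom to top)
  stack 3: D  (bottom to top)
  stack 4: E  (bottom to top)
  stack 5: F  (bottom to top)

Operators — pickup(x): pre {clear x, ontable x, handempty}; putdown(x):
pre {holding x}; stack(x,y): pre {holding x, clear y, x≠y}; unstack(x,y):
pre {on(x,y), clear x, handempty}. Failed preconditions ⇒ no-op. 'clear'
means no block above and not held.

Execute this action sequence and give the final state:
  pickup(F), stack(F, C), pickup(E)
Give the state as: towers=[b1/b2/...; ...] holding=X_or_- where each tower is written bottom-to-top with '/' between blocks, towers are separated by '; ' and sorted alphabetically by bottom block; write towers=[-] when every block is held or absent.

towers=[A/B; C/F; D] holding=E

step 1 (pickup(F)): towers=[A/B; C; D; E] holding=F
step 2 (stack(F, C)): towers=[A/B; C/F; D; E] holding=-
step 3 (pickup(E)): towers=[A/B; C/F; D] holding=E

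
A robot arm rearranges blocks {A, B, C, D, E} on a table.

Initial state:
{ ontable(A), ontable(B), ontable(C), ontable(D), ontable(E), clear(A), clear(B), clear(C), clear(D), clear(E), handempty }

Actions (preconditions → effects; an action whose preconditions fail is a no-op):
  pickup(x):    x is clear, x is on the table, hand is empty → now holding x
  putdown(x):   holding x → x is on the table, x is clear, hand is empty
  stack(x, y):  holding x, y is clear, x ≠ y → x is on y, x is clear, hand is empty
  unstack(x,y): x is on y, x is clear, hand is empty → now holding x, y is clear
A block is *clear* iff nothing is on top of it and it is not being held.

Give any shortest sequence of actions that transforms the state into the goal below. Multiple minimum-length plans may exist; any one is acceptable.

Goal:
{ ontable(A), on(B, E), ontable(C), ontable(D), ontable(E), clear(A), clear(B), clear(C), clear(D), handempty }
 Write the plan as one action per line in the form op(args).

step 1 (pickup(B)): towers=[A; C; D; E] holding=B
step 2 (stack(B, E)): towers=[A; C; D; E/B] holding=-
goal check: towers=[A; C; D; E/B] holding=- — reached (length 2, optimal by BFS)

pickup(B)
stack(B, E)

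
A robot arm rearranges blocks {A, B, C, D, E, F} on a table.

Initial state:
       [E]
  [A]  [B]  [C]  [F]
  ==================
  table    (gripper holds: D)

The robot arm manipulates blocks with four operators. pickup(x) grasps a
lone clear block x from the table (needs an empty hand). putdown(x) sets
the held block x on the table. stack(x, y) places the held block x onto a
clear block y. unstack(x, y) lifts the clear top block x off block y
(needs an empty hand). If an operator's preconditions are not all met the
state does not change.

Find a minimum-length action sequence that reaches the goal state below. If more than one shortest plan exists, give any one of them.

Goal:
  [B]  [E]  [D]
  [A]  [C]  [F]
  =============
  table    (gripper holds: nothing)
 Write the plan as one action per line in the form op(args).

step 1 (stack(D, F)): towers=[A; B/E; C; F/D] holding=-
step 2 (unstack(E, B)): towers=[A; B; C; F/D] holding=E
step 3 (stack(E, C)): towers=[A; B; C/E; F/D] holding=-
step 4 (pickup(B)): towers=[A; C/E; F/D] holding=B
step 5 (stack(B, A)): towers=[A/B; C/E; F/D] holding=-
goal check: towers=[A/B; C/E; F/D] holding=- — reached (length 5, optimal by BFS)

stack(D, F)
unstack(E, B)
stack(E, C)
pickup(B)
stack(B, A)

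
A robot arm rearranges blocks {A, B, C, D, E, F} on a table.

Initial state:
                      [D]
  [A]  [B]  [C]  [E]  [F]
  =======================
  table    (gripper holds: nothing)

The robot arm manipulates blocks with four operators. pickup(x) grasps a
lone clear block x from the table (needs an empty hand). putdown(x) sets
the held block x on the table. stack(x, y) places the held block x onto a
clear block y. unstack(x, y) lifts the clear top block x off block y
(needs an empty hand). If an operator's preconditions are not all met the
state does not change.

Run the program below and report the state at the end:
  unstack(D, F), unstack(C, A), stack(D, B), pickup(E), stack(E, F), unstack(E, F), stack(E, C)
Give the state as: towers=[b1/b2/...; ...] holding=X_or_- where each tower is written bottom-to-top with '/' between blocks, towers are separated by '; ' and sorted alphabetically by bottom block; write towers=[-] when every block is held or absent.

step 1 (unstack(D, F)): towers=[A; B; C; E; F] holding=D
step 2 (unstack(C, A)) [no-op]: towers=[A; B; C; E; F] holding=D
step 3 (stack(D, B)): towers=[A; B/D; C; E; F] holding=-
step 4 (pickup(E)): towers=[A; B/D; C; F] holding=E
step 5 (stack(E, F)): towers=[A; B/D; C; F/E] holding=-
step 6 (unstack(E, F)): towers=[A; B/D; C; F] holding=E
step 7 (stack(E, C)): towers=[A; B/D; C/E; F] holding=-

towers=[A; B/D; C/E; F] holding=-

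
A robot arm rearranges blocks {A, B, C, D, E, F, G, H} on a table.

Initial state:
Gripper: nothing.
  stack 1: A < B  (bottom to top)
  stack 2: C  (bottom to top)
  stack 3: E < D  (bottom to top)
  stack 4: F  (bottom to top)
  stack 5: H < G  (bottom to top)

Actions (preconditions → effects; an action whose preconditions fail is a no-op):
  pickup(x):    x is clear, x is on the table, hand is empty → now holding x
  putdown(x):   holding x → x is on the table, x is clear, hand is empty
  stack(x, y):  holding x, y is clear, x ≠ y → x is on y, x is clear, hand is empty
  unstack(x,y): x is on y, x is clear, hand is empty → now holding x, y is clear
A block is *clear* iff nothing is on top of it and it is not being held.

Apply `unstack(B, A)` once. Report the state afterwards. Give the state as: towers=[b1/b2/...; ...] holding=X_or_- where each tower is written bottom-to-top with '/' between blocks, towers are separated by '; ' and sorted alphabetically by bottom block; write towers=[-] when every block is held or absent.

before: towers=[A/B; C; E/D; F; H/G] holding=-
pre[unstack(B, A)]: on(B,A) ✓, clear(B) ✓, handempty ✓
all met → apply unstack(B, A)
after:  towers=[A; C; E/D; F; H/G] holding=B

towers=[A; C; E/D; F; H/G] holding=B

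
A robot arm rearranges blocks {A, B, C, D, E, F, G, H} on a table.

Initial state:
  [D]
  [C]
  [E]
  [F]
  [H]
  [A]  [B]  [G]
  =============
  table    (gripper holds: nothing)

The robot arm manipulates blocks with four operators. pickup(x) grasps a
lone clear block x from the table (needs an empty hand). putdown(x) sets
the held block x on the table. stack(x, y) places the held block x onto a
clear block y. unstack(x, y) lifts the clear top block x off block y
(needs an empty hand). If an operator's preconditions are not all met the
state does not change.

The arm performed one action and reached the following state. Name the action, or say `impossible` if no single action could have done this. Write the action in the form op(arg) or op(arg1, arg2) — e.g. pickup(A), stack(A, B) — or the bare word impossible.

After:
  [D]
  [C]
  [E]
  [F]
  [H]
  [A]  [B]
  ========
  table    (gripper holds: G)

target: towers=[A/H/F/E/C/D; B] holding=G
         pickup(G) → towers=[A/H/F/E/C/D; B] holding=G  ← match
         pickup(B) → towers=[A/H/F/E/C/D; G] holding=B
     unstack(D, C) → towers=[A/H/F/E/C; B; G] holding=D

pickup(G)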